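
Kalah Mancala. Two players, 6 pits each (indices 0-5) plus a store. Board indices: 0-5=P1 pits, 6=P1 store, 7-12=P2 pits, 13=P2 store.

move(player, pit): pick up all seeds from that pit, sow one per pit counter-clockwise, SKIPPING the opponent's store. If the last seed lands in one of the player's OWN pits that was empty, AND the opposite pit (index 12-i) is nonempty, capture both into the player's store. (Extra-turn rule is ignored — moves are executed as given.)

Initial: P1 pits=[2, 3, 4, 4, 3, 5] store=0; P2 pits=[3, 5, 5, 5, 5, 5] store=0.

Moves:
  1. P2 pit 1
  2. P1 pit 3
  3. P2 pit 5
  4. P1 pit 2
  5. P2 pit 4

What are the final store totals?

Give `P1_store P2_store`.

Move 1: P2 pit1 -> P1=[2,3,4,4,3,5](0) P2=[3,0,6,6,6,6](1)
Move 2: P1 pit3 -> P1=[2,3,4,0,4,6](1) P2=[4,0,6,6,6,6](1)
Move 3: P2 pit5 -> P1=[3,4,5,1,5,6](1) P2=[4,0,6,6,6,0](2)
Move 4: P1 pit2 -> P1=[3,4,0,2,6,7](2) P2=[5,0,6,6,6,0](2)
Move 5: P2 pit4 -> P1=[4,5,1,3,6,7](2) P2=[5,0,6,6,0,1](3)

Answer: 2 3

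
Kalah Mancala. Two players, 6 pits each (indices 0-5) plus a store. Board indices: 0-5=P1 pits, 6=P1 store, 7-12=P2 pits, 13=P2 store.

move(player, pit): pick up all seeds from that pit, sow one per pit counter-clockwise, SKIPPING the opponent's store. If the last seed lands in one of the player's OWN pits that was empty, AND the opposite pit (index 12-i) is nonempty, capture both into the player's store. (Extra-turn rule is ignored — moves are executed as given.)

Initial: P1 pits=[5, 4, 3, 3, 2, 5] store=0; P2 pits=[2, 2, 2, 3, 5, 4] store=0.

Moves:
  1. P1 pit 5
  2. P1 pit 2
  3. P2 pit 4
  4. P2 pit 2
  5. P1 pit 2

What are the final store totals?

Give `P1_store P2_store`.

Move 1: P1 pit5 -> P1=[5,4,3,3,2,0](1) P2=[3,3,3,4,5,4](0)
Move 2: P1 pit2 -> P1=[5,4,0,4,3,0](5) P2=[0,3,3,4,5,4](0)
Move 3: P2 pit4 -> P1=[6,5,1,4,3,0](5) P2=[0,3,3,4,0,5](1)
Move 4: P2 pit2 -> P1=[6,5,1,4,3,0](5) P2=[0,3,0,5,1,6](1)
Move 5: P1 pit2 -> P1=[6,5,0,5,3,0](5) P2=[0,3,0,5,1,6](1)

Answer: 5 1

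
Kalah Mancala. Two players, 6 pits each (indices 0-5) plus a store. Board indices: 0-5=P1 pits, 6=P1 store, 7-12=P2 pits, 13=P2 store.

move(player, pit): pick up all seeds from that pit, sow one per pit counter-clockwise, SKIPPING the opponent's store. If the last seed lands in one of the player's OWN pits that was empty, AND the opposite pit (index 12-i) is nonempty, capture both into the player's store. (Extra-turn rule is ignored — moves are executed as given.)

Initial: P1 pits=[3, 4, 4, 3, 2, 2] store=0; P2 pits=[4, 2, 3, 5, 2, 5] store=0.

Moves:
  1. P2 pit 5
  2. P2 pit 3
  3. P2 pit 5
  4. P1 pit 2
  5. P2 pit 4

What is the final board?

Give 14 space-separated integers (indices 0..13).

Answer: 6 6 0 5 3 3 1 5 2 3 0 0 1 4

Derivation:
Move 1: P2 pit5 -> P1=[4,5,5,4,2,2](0) P2=[4,2,3,5,2,0](1)
Move 2: P2 pit3 -> P1=[5,6,5,4,2,2](0) P2=[4,2,3,0,3,1](2)
Move 3: P2 pit5 -> P1=[5,6,5,4,2,2](0) P2=[4,2,3,0,3,0](3)
Move 4: P1 pit2 -> P1=[5,6,0,5,3,3](1) P2=[5,2,3,0,3,0](3)
Move 5: P2 pit4 -> P1=[6,6,0,5,3,3](1) P2=[5,2,3,0,0,1](4)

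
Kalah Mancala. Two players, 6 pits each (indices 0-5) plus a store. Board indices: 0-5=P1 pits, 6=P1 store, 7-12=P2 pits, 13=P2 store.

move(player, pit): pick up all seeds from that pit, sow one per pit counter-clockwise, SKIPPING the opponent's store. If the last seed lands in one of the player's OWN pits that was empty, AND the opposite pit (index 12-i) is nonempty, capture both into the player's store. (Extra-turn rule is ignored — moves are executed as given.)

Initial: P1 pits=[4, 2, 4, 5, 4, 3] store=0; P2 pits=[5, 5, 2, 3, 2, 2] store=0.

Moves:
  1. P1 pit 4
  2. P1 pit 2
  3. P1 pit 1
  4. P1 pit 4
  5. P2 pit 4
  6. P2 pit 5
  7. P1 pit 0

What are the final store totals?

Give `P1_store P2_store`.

Answer: 2 2

Derivation:
Move 1: P1 pit4 -> P1=[4,2,4,5,0,4](1) P2=[6,6,2,3,2,2](0)
Move 2: P1 pit2 -> P1=[4,2,0,6,1,5](2) P2=[6,6,2,3,2,2](0)
Move 3: P1 pit1 -> P1=[4,0,1,7,1,5](2) P2=[6,6,2,3,2,2](0)
Move 4: P1 pit4 -> P1=[4,0,1,7,0,6](2) P2=[6,6,2,3,2,2](0)
Move 5: P2 pit4 -> P1=[4,0,1,7,0,6](2) P2=[6,6,2,3,0,3](1)
Move 6: P2 pit5 -> P1=[5,1,1,7,0,6](2) P2=[6,6,2,3,0,0](2)
Move 7: P1 pit0 -> P1=[0,2,2,8,1,7](2) P2=[6,6,2,3,0,0](2)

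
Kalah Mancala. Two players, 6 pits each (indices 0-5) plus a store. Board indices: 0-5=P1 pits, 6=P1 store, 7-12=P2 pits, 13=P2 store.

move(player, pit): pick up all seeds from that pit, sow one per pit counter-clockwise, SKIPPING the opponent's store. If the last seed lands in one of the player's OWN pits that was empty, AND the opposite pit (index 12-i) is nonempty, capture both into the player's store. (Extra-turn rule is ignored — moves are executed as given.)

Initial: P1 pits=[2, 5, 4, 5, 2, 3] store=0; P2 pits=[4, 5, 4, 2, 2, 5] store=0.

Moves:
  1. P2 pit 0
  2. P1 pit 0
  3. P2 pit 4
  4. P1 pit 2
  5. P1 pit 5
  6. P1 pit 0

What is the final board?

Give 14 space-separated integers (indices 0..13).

Move 1: P2 pit0 -> P1=[2,5,4,5,2,3](0) P2=[0,6,5,3,3,5](0)
Move 2: P1 pit0 -> P1=[0,6,5,5,2,3](0) P2=[0,6,5,3,3,5](0)
Move 3: P2 pit4 -> P1=[1,6,5,5,2,3](0) P2=[0,6,5,3,0,6](1)
Move 4: P1 pit2 -> P1=[1,6,0,6,3,4](1) P2=[1,6,5,3,0,6](1)
Move 5: P1 pit5 -> P1=[1,6,0,6,3,0](2) P2=[2,7,6,3,0,6](1)
Move 6: P1 pit0 -> P1=[0,7,0,6,3,0](2) P2=[2,7,6,3,0,6](1)

Answer: 0 7 0 6 3 0 2 2 7 6 3 0 6 1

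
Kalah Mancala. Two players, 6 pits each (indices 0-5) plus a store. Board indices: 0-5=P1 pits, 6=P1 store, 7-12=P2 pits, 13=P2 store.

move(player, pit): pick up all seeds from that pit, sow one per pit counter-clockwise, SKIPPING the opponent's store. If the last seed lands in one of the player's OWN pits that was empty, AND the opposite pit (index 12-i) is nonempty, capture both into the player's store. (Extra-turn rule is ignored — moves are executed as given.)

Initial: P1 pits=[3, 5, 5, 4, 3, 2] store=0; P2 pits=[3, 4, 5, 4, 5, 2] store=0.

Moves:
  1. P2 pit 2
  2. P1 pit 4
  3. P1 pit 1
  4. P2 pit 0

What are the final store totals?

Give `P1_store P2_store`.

Answer: 2 1

Derivation:
Move 1: P2 pit2 -> P1=[4,5,5,4,3,2](0) P2=[3,4,0,5,6,3](1)
Move 2: P1 pit4 -> P1=[4,5,5,4,0,3](1) P2=[4,4,0,5,6,3](1)
Move 3: P1 pit1 -> P1=[4,0,6,5,1,4](2) P2=[4,4,0,5,6,3](1)
Move 4: P2 pit0 -> P1=[4,0,6,5,1,4](2) P2=[0,5,1,6,7,3](1)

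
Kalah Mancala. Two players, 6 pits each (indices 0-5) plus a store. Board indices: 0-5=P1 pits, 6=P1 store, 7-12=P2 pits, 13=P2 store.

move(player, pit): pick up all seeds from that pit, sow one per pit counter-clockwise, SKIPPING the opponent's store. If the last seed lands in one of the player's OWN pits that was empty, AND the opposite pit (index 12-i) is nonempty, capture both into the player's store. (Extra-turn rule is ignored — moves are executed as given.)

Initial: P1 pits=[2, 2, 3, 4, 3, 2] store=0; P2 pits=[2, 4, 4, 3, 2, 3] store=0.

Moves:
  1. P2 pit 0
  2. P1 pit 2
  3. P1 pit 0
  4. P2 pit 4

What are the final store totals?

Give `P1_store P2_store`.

Answer: 4 1

Derivation:
Move 1: P2 pit0 -> P1=[2,2,3,4,3,2](0) P2=[0,5,5,3,2,3](0)
Move 2: P1 pit2 -> P1=[2,2,0,5,4,3](0) P2=[0,5,5,3,2,3](0)
Move 3: P1 pit0 -> P1=[0,3,0,5,4,3](4) P2=[0,5,5,0,2,3](0)
Move 4: P2 pit4 -> P1=[0,3,0,5,4,3](4) P2=[0,5,5,0,0,4](1)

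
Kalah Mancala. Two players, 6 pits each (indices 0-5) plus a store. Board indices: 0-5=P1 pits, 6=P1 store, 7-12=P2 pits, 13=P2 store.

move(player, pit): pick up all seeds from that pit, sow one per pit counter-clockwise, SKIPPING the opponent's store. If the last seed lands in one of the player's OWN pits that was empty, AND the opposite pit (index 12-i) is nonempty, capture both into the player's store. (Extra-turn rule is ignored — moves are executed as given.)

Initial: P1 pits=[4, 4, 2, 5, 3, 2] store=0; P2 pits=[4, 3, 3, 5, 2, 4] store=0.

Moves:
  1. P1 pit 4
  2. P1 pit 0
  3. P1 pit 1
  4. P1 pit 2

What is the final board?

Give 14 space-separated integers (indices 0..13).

Answer: 0 0 0 8 2 5 7 5 0 3 5 2 4 0

Derivation:
Move 1: P1 pit4 -> P1=[4,4,2,5,0,3](1) P2=[5,3,3,5,2,4](0)
Move 2: P1 pit0 -> P1=[0,5,3,6,0,3](5) P2=[5,0,3,5,2,4](0)
Move 3: P1 pit1 -> P1=[0,0,4,7,1,4](6) P2=[5,0,3,5,2,4](0)
Move 4: P1 pit2 -> P1=[0,0,0,8,2,5](7) P2=[5,0,3,5,2,4](0)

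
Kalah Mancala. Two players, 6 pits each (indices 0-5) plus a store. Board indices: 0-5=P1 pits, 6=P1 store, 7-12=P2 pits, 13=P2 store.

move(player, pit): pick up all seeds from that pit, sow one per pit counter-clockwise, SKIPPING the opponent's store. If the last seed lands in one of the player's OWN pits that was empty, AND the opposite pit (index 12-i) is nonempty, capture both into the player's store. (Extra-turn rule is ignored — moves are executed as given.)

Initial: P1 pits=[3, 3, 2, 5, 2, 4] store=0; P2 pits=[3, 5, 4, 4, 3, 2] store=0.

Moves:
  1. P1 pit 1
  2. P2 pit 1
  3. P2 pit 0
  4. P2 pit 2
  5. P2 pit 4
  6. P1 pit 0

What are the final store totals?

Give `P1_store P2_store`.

Answer: 0 3

Derivation:
Move 1: P1 pit1 -> P1=[3,0,3,6,3,4](0) P2=[3,5,4,4,3,2](0)
Move 2: P2 pit1 -> P1=[3,0,3,6,3,4](0) P2=[3,0,5,5,4,3](1)
Move 3: P2 pit0 -> P1=[3,0,3,6,3,4](0) P2=[0,1,6,6,4,3](1)
Move 4: P2 pit2 -> P1=[4,1,3,6,3,4](0) P2=[0,1,0,7,5,4](2)
Move 5: P2 pit4 -> P1=[5,2,4,6,3,4](0) P2=[0,1,0,7,0,5](3)
Move 6: P1 pit0 -> P1=[0,3,5,7,4,5](0) P2=[0,1,0,7,0,5](3)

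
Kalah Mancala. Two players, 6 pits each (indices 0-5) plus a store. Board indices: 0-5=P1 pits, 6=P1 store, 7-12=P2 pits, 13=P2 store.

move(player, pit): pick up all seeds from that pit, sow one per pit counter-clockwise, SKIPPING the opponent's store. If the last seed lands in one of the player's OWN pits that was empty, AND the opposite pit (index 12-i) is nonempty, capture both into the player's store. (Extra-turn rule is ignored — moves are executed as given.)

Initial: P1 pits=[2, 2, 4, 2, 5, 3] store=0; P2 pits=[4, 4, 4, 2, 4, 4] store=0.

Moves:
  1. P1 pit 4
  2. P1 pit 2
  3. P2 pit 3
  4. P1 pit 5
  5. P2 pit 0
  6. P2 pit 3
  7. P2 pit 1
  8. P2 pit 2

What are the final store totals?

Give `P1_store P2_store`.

Answer: 3 3

Derivation:
Move 1: P1 pit4 -> P1=[2,2,4,2,0,4](1) P2=[5,5,5,2,4,4](0)
Move 2: P1 pit2 -> P1=[2,2,0,3,1,5](2) P2=[5,5,5,2,4,4](0)
Move 3: P2 pit3 -> P1=[2,2,0,3,1,5](2) P2=[5,5,5,0,5,5](0)
Move 4: P1 pit5 -> P1=[2,2,0,3,1,0](3) P2=[6,6,6,1,5,5](0)
Move 5: P2 pit0 -> P1=[2,2,0,3,1,0](3) P2=[0,7,7,2,6,6](1)
Move 6: P2 pit3 -> P1=[2,2,0,3,1,0](3) P2=[0,7,7,0,7,7](1)
Move 7: P2 pit1 -> P1=[3,3,0,3,1,0](3) P2=[0,0,8,1,8,8](2)
Move 8: P2 pit2 -> P1=[4,4,1,4,1,0](3) P2=[0,0,0,2,9,9](3)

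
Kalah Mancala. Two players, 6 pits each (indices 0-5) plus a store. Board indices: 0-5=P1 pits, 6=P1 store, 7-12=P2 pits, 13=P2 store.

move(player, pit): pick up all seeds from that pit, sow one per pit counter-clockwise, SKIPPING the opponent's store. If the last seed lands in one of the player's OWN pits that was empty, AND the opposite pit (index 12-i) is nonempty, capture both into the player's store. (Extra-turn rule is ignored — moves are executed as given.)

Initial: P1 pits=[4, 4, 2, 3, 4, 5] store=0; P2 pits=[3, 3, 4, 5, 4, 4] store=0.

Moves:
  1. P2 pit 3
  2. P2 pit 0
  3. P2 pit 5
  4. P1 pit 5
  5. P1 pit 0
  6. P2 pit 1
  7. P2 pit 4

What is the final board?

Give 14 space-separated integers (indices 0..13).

Answer: 1 8 3 6 5 1 2 1 0 7 2 0 2 7

Derivation:
Move 1: P2 pit3 -> P1=[5,5,2,3,4,5](0) P2=[3,3,4,0,5,5](1)
Move 2: P2 pit0 -> P1=[5,5,0,3,4,5](0) P2=[0,4,5,0,5,5](4)
Move 3: P2 pit5 -> P1=[6,6,1,4,4,5](0) P2=[0,4,5,0,5,0](5)
Move 4: P1 pit5 -> P1=[6,6,1,4,4,0](1) P2=[1,5,6,1,5,0](5)
Move 5: P1 pit0 -> P1=[0,7,2,5,5,1](2) P2=[1,5,6,1,5,0](5)
Move 6: P2 pit1 -> P1=[0,7,2,5,5,1](2) P2=[1,0,7,2,6,1](6)
Move 7: P2 pit4 -> P1=[1,8,3,6,5,1](2) P2=[1,0,7,2,0,2](7)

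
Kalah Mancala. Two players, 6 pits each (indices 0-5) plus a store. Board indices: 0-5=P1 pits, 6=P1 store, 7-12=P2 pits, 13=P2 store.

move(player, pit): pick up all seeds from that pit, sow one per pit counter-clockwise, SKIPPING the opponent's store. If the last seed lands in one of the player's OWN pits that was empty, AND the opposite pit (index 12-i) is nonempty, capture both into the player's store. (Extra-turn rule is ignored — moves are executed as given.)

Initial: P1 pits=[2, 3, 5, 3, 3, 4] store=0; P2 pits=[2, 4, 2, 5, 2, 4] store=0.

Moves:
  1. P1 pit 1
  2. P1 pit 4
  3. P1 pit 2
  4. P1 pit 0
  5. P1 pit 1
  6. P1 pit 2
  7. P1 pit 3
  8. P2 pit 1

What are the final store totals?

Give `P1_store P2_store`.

Answer: 9 1

Derivation:
Move 1: P1 pit1 -> P1=[2,0,6,4,4,4](0) P2=[2,4,2,5,2,4](0)
Move 2: P1 pit4 -> P1=[2,0,6,4,0,5](1) P2=[3,5,2,5,2,4](0)
Move 3: P1 pit2 -> P1=[2,0,0,5,1,6](2) P2=[4,6,2,5,2,4](0)
Move 4: P1 pit0 -> P1=[0,1,0,5,1,6](8) P2=[4,6,2,0,2,4](0)
Move 5: P1 pit1 -> P1=[0,0,1,5,1,6](8) P2=[4,6,2,0,2,4](0)
Move 6: P1 pit2 -> P1=[0,0,0,6,1,6](8) P2=[4,6,2,0,2,4](0)
Move 7: P1 pit3 -> P1=[0,0,0,0,2,7](9) P2=[5,7,3,0,2,4](0)
Move 8: P2 pit1 -> P1=[1,1,0,0,2,7](9) P2=[5,0,4,1,3,5](1)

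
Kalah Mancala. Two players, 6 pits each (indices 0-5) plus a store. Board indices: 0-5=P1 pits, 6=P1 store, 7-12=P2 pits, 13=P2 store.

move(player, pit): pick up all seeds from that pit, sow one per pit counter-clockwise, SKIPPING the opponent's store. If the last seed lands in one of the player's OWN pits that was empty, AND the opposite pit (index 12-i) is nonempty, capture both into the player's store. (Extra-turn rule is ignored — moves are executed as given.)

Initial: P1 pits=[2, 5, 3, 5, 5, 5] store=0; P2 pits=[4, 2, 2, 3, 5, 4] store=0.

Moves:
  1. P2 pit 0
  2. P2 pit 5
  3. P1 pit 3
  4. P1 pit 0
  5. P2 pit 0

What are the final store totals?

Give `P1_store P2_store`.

Move 1: P2 pit0 -> P1=[2,5,3,5,5,5](0) P2=[0,3,3,4,6,4](0)
Move 2: P2 pit5 -> P1=[3,6,4,5,5,5](0) P2=[0,3,3,4,6,0](1)
Move 3: P1 pit3 -> P1=[3,6,4,0,6,6](1) P2=[1,4,3,4,6,0](1)
Move 4: P1 pit0 -> P1=[0,7,5,0,6,6](5) P2=[1,4,0,4,6,0](1)
Move 5: P2 pit0 -> P1=[0,7,5,0,6,6](5) P2=[0,5,0,4,6,0](1)

Answer: 5 1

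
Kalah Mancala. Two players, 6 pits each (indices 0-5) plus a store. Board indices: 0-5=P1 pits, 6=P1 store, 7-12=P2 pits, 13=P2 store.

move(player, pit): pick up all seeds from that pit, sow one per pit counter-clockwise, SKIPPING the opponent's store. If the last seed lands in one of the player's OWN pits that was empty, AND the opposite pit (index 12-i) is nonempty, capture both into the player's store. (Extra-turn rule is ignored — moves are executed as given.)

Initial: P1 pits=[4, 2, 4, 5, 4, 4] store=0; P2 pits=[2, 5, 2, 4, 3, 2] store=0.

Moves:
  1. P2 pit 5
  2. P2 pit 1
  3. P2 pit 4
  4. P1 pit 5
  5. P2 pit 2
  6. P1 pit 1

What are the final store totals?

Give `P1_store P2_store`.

Move 1: P2 pit5 -> P1=[5,2,4,5,4,4](0) P2=[2,5,2,4,3,0](1)
Move 2: P2 pit1 -> P1=[5,2,4,5,4,4](0) P2=[2,0,3,5,4,1](2)
Move 3: P2 pit4 -> P1=[6,3,4,5,4,4](0) P2=[2,0,3,5,0,2](3)
Move 4: P1 pit5 -> P1=[6,3,4,5,4,0](1) P2=[3,1,4,5,0,2](3)
Move 5: P2 pit2 -> P1=[6,3,4,5,4,0](1) P2=[3,1,0,6,1,3](4)
Move 6: P1 pit1 -> P1=[6,0,5,6,5,0](1) P2=[3,1,0,6,1,3](4)

Answer: 1 4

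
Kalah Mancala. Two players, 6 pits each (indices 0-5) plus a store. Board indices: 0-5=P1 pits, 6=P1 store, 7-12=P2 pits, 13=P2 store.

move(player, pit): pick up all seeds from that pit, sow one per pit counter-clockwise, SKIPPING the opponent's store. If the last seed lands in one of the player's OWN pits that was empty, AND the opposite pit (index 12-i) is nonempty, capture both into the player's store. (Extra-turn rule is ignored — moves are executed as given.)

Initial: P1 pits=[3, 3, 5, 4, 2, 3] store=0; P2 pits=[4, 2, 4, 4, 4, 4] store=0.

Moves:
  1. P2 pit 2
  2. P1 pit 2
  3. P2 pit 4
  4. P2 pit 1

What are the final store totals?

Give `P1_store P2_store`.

Answer: 1 2

Derivation:
Move 1: P2 pit2 -> P1=[3,3,5,4,2,3](0) P2=[4,2,0,5,5,5](1)
Move 2: P1 pit2 -> P1=[3,3,0,5,3,4](1) P2=[5,2,0,5,5,5](1)
Move 3: P2 pit4 -> P1=[4,4,1,5,3,4](1) P2=[5,2,0,5,0,6](2)
Move 4: P2 pit1 -> P1=[4,4,1,5,3,4](1) P2=[5,0,1,6,0,6](2)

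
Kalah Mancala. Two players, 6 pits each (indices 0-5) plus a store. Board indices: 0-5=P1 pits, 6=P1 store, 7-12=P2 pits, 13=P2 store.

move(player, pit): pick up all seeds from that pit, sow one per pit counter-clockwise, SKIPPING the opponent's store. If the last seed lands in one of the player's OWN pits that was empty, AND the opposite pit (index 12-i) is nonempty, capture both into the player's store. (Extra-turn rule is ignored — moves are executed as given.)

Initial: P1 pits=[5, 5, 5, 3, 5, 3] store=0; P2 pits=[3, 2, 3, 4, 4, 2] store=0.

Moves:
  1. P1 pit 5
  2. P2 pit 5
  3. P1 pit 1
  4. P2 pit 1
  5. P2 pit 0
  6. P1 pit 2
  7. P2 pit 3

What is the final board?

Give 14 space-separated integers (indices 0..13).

Answer: 7 1 1 5 7 2 3 1 2 5 0 7 1 2

Derivation:
Move 1: P1 pit5 -> P1=[5,5,5,3,5,0](1) P2=[4,3,3,4,4,2](0)
Move 2: P2 pit5 -> P1=[6,5,5,3,5,0](1) P2=[4,3,3,4,4,0](1)
Move 3: P1 pit1 -> P1=[6,0,6,4,6,1](2) P2=[4,3,3,4,4,0](1)
Move 4: P2 pit1 -> P1=[6,0,6,4,6,1](2) P2=[4,0,4,5,5,0](1)
Move 5: P2 pit0 -> P1=[6,0,6,4,6,1](2) P2=[0,1,5,6,6,0](1)
Move 6: P1 pit2 -> P1=[6,0,0,5,7,2](3) P2=[1,2,5,6,6,0](1)
Move 7: P2 pit3 -> P1=[7,1,1,5,7,2](3) P2=[1,2,5,0,7,1](2)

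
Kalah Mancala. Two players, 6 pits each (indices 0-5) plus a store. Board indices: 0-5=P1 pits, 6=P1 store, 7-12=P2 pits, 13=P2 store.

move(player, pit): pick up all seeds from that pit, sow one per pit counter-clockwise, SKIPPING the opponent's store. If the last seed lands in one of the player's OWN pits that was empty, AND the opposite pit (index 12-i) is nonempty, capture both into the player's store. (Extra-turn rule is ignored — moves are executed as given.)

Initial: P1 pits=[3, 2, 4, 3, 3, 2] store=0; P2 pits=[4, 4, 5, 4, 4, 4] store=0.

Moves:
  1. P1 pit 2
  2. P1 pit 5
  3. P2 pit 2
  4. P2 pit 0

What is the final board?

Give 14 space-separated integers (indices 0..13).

Answer: 4 2 0 4 4 0 2 0 6 1 6 6 6 1

Derivation:
Move 1: P1 pit2 -> P1=[3,2,0,4,4,3](1) P2=[4,4,5,4,4,4](0)
Move 2: P1 pit5 -> P1=[3,2,0,4,4,0](2) P2=[5,5,5,4,4,4](0)
Move 3: P2 pit2 -> P1=[4,2,0,4,4,0](2) P2=[5,5,0,5,5,5](1)
Move 4: P2 pit0 -> P1=[4,2,0,4,4,0](2) P2=[0,6,1,6,6,6](1)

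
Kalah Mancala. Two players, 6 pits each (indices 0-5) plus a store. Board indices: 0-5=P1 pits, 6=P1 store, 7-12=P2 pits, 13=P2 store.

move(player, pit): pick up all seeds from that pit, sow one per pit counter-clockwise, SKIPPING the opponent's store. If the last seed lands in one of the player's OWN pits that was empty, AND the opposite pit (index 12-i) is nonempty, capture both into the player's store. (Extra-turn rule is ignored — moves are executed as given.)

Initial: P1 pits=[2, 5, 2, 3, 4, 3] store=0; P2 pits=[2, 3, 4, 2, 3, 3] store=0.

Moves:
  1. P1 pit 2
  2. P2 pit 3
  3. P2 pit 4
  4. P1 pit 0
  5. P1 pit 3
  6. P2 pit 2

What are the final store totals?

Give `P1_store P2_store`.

Answer: 1 2

Derivation:
Move 1: P1 pit2 -> P1=[2,5,0,4,5,3](0) P2=[2,3,4,2,3,3](0)
Move 2: P2 pit3 -> P1=[2,5,0,4,5,3](0) P2=[2,3,4,0,4,4](0)
Move 3: P2 pit4 -> P1=[3,6,0,4,5,3](0) P2=[2,3,4,0,0,5](1)
Move 4: P1 pit0 -> P1=[0,7,1,5,5,3](0) P2=[2,3,4,0,0,5](1)
Move 5: P1 pit3 -> P1=[0,7,1,0,6,4](1) P2=[3,4,4,0,0,5](1)
Move 6: P2 pit2 -> P1=[0,7,1,0,6,4](1) P2=[3,4,0,1,1,6](2)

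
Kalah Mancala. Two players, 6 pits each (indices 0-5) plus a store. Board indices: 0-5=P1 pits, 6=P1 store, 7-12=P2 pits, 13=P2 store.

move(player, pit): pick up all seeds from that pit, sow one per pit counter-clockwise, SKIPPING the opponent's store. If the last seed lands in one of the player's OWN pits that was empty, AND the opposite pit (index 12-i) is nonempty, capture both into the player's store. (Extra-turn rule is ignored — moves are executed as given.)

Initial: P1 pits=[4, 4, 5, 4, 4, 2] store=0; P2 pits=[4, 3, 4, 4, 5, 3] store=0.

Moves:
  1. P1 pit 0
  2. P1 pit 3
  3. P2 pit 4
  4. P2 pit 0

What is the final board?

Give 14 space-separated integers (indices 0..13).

Answer: 1 6 7 0 6 3 1 0 5 5 5 1 5 1

Derivation:
Move 1: P1 pit0 -> P1=[0,5,6,5,5,2](0) P2=[4,3,4,4,5,3](0)
Move 2: P1 pit3 -> P1=[0,5,6,0,6,3](1) P2=[5,4,4,4,5,3](0)
Move 3: P2 pit4 -> P1=[1,6,7,0,6,3](1) P2=[5,4,4,4,0,4](1)
Move 4: P2 pit0 -> P1=[1,6,7,0,6,3](1) P2=[0,5,5,5,1,5](1)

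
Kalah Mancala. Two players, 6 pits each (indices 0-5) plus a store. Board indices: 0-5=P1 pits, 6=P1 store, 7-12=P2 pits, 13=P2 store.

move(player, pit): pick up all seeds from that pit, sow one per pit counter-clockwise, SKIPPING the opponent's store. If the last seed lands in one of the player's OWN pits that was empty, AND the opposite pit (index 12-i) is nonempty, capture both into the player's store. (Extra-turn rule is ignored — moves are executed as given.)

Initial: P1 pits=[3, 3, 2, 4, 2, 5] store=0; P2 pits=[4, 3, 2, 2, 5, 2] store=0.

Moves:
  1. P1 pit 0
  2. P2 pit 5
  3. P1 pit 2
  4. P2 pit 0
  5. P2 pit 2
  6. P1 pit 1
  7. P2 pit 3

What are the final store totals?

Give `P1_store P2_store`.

Move 1: P1 pit0 -> P1=[0,4,3,5,2,5](0) P2=[4,3,2,2,5,2](0)
Move 2: P2 pit5 -> P1=[1,4,3,5,2,5](0) P2=[4,3,2,2,5,0](1)
Move 3: P1 pit2 -> P1=[1,4,0,6,3,6](0) P2=[4,3,2,2,5,0](1)
Move 4: P2 pit0 -> P1=[1,4,0,6,3,6](0) P2=[0,4,3,3,6,0](1)
Move 5: P2 pit2 -> P1=[0,4,0,6,3,6](0) P2=[0,4,0,4,7,0](3)
Move 6: P1 pit1 -> P1=[0,0,1,7,4,7](0) P2=[0,4,0,4,7,0](3)
Move 7: P2 pit3 -> P1=[1,0,1,7,4,7](0) P2=[0,4,0,0,8,1](4)

Answer: 0 4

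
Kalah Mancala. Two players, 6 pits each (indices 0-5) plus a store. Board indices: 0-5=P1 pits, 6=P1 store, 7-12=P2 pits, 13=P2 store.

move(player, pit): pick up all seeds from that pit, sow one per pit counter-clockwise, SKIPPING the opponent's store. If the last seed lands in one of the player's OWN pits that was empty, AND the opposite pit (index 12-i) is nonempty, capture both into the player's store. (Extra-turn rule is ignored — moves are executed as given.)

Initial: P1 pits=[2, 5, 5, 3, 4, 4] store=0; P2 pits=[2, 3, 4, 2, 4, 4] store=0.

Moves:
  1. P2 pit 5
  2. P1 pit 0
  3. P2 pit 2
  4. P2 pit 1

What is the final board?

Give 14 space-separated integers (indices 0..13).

Answer: 0 7 7 4 4 4 0 2 0 1 4 6 1 2

Derivation:
Move 1: P2 pit5 -> P1=[3,6,6,3,4,4](0) P2=[2,3,4,2,4,0](1)
Move 2: P1 pit0 -> P1=[0,7,7,4,4,4](0) P2=[2,3,4,2,4,0](1)
Move 3: P2 pit2 -> P1=[0,7,7,4,4,4](0) P2=[2,3,0,3,5,1](2)
Move 4: P2 pit1 -> P1=[0,7,7,4,4,4](0) P2=[2,0,1,4,6,1](2)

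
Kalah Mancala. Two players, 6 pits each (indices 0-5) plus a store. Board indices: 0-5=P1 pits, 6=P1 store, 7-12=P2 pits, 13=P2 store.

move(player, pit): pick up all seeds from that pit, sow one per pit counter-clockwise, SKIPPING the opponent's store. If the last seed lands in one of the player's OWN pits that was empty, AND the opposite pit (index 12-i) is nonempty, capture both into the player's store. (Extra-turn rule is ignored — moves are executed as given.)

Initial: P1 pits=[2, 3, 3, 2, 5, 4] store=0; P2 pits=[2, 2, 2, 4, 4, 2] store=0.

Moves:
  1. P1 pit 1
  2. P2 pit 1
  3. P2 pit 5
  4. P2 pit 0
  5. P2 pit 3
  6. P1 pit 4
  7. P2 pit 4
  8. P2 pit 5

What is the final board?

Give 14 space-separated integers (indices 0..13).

Move 1: P1 pit1 -> P1=[2,0,4,3,6,4](0) P2=[2,2,2,4,4,2](0)
Move 2: P2 pit1 -> P1=[2,0,4,3,6,4](0) P2=[2,0,3,5,4,2](0)
Move 3: P2 pit5 -> P1=[3,0,4,3,6,4](0) P2=[2,0,3,5,4,0](1)
Move 4: P2 pit0 -> P1=[3,0,4,3,6,4](0) P2=[0,1,4,5,4,0](1)
Move 5: P2 pit3 -> P1=[4,1,4,3,6,4](0) P2=[0,1,4,0,5,1](2)
Move 6: P1 pit4 -> P1=[4,1,4,3,0,5](1) P2=[1,2,5,1,5,1](2)
Move 7: P2 pit4 -> P1=[5,2,5,3,0,5](1) P2=[1,2,5,1,0,2](3)
Move 8: P2 pit5 -> P1=[6,2,5,3,0,5](1) P2=[1,2,5,1,0,0](4)

Answer: 6 2 5 3 0 5 1 1 2 5 1 0 0 4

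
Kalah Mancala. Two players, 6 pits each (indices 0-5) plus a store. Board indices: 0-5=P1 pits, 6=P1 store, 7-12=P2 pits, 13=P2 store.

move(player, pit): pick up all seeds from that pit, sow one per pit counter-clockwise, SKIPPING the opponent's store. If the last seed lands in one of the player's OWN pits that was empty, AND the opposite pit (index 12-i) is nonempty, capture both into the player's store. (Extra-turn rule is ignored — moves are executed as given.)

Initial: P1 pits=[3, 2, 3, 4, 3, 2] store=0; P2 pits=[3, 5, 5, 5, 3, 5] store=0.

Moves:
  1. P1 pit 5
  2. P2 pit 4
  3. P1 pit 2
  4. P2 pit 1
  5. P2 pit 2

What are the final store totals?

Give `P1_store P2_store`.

Move 1: P1 pit5 -> P1=[3,2,3,4,3,0](1) P2=[4,5,5,5,3,5](0)
Move 2: P2 pit4 -> P1=[4,2,3,4,3,0](1) P2=[4,5,5,5,0,6](1)
Move 3: P1 pit2 -> P1=[4,2,0,5,4,0](6) P2=[0,5,5,5,0,6](1)
Move 4: P2 pit1 -> P1=[4,2,0,5,4,0](6) P2=[0,0,6,6,1,7](2)
Move 5: P2 pit2 -> P1=[5,3,0,5,4,0](6) P2=[0,0,0,7,2,8](3)

Answer: 6 3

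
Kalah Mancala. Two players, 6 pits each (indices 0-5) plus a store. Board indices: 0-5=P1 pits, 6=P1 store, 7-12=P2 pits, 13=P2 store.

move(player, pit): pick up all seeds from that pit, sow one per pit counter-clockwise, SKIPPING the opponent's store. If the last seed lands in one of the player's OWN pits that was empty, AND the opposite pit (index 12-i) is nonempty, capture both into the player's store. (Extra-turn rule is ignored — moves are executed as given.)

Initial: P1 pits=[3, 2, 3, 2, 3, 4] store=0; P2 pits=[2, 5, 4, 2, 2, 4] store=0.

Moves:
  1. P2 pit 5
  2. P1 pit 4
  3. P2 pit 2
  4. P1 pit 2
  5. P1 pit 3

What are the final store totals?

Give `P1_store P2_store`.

Answer: 3 2

Derivation:
Move 1: P2 pit5 -> P1=[4,3,4,2,3,4](0) P2=[2,5,4,2,2,0](1)
Move 2: P1 pit4 -> P1=[4,3,4,2,0,5](1) P2=[3,5,4,2,2,0](1)
Move 3: P2 pit2 -> P1=[4,3,4,2,0,5](1) P2=[3,5,0,3,3,1](2)
Move 4: P1 pit2 -> P1=[4,3,0,3,1,6](2) P2=[3,5,0,3,3,1](2)
Move 5: P1 pit3 -> P1=[4,3,0,0,2,7](3) P2=[3,5,0,3,3,1](2)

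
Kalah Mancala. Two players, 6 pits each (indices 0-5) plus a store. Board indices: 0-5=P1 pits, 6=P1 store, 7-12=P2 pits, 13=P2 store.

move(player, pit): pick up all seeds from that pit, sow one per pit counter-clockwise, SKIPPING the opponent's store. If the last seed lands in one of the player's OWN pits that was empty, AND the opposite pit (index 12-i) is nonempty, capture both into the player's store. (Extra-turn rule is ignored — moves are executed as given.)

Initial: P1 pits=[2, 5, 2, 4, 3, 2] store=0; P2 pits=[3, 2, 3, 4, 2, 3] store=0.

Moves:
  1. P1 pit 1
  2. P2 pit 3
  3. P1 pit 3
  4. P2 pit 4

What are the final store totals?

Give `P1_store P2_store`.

Answer: 2 2

Derivation:
Move 1: P1 pit1 -> P1=[2,0,3,5,4,3](1) P2=[3,2,3,4,2,3](0)
Move 2: P2 pit3 -> P1=[3,0,3,5,4,3](1) P2=[3,2,3,0,3,4](1)
Move 3: P1 pit3 -> P1=[3,0,3,0,5,4](2) P2=[4,3,3,0,3,4](1)
Move 4: P2 pit4 -> P1=[4,0,3,0,5,4](2) P2=[4,3,3,0,0,5](2)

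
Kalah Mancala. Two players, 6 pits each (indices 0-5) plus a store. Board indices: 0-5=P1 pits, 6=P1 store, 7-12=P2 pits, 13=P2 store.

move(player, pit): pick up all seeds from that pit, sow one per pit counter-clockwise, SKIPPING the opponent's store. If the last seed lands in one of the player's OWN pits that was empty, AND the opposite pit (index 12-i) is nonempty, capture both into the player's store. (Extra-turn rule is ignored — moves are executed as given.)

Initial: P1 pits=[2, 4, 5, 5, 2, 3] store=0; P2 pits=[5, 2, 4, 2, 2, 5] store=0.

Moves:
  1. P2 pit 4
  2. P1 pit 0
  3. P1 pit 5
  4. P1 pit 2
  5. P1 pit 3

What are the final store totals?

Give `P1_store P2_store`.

Answer: 3 1

Derivation:
Move 1: P2 pit4 -> P1=[2,4,5,5,2,3](0) P2=[5,2,4,2,0,6](1)
Move 2: P1 pit0 -> P1=[0,5,6,5,2,3](0) P2=[5,2,4,2,0,6](1)
Move 3: P1 pit5 -> P1=[0,5,6,5,2,0](1) P2=[6,3,4,2,0,6](1)
Move 4: P1 pit2 -> P1=[0,5,0,6,3,1](2) P2=[7,4,4,2,0,6](1)
Move 5: P1 pit3 -> P1=[0,5,0,0,4,2](3) P2=[8,5,5,2,0,6](1)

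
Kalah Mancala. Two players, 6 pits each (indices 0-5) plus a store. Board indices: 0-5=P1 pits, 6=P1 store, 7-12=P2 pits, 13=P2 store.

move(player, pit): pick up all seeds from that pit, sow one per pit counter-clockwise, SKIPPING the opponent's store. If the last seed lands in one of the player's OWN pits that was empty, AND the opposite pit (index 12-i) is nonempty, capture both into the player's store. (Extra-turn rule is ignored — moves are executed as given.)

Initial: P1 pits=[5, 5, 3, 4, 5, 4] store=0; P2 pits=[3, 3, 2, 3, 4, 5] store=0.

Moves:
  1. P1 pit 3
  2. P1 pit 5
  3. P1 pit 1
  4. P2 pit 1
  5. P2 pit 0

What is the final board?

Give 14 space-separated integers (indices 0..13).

Answer: 5 0 4 1 7 1 3 0 1 5 6 6 7 0

Derivation:
Move 1: P1 pit3 -> P1=[5,5,3,0,6,5](1) P2=[4,3,2,3,4,5](0)
Move 2: P1 pit5 -> P1=[5,5,3,0,6,0](2) P2=[5,4,3,4,4,5](0)
Move 3: P1 pit1 -> P1=[5,0,4,1,7,1](3) P2=[5,4,3,4,4,5](0)
Move 4: P2 pit1 -> P1=[5,0,4,1,7,1](3) P2=[5,0,4,5,5,6](0)
Move 5: P2 pit0 -> P1=[5,0,4,1,7,1](3) P2=[0,1,5,6,6,7](0)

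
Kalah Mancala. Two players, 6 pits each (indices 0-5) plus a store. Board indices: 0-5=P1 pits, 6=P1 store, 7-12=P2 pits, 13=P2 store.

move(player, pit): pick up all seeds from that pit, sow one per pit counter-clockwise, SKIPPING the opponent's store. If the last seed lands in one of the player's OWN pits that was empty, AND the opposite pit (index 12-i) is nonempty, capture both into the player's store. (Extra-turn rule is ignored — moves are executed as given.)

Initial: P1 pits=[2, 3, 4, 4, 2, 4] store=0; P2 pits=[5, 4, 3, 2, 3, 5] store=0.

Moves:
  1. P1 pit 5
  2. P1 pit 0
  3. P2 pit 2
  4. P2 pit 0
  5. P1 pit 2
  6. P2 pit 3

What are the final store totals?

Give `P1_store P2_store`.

Answer: 2 3

Derivation:
Move 1: P1 pit5 -> P1=[2,3,4,4,2,0](1) P2=[6,5,4,2,3,5](0)
Move 2: P1 pit0 -> P1=[0,4,5,4,2,0](1) P2=[6,5,4,2,3,5](0)
Move 3: P2 pit2 -> P1=[0,4,5,4,2,0](1) P2=[6,5,0,3,4,6](1)
Move 4: P2 pit0 -> P1=[0,4,5,4,2,0](1) P2=[0,6,1,4,5,7](2)
Move 5: P1 pit2 -> P1=[0,4,0,5,3,1](2) P2=[1,6,1,4,5,7](2)
Move 6: P2 pit3 -> P1=[1,4,0,5,3,1](2) P2=[1,6,1,0,6,8](3)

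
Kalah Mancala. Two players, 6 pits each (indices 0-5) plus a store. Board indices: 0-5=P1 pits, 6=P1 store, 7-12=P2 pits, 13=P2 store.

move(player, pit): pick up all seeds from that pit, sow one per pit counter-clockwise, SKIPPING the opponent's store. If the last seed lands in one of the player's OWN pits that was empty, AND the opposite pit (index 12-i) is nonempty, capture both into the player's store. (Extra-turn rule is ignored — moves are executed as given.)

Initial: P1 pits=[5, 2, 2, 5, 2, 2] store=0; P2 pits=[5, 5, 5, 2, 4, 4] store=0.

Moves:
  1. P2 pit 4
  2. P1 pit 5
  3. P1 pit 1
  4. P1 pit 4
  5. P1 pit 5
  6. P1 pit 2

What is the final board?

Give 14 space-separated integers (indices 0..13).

Answer: 6 0 0 7 1 0 11 0 5 5 2 0 5 1

Derivation:
Move 1: P2 pit4 -> P1=[6,3,2,5,2,2](0) P2=[5,5,5,2,0,5](1)
Move 2: P1 pit5 -> P1=[6,3,2,5,2,0](1) P2=[6,5,5,2,0,5](1)
Move 3: P1 pit1 -> P1=[6,0,3,6,3,0](1) P2=[6,5,5,2,0,5](1)
Move 4: P1 pit4 -> P1=[6,0,3,6,0,1](2) P2=[7,5,5,2,0,5](1)
Move 5: P1 pit5 -> P1=[6,0,3,6,0,0](3) P2=[7,5,5,2,0,5](1)
Move 6: P1 pit2 -> P1=[6,0,0,7,1,0](11) P2=[0,5,5,2,0,5](1)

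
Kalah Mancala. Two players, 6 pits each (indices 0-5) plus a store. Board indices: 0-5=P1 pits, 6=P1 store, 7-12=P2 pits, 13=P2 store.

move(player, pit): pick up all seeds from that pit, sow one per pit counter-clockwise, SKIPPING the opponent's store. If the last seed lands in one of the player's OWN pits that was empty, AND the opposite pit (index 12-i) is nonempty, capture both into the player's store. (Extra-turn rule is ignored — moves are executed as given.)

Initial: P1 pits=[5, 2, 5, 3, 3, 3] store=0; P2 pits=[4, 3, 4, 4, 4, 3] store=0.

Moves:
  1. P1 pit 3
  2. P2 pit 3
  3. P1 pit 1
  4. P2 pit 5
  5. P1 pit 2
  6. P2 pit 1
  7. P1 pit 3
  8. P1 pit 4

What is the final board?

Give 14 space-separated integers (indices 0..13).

Move 1: P1 pit3 -> P1=[5,2,5,0,4,4](1) P2=[4,3,4,4,4,3](0)
Move 2: P2 pit3 -> P1=[6,2,5,0,4,4](1) P2=[4,3,4,0,5,4](1)
Move 3: P1 pit1 -> P1=[6,0,6,0,4,4](6) P2=[4,3,0,0,5,4](1)
Move 4: P2 pit5 -> P1=[7,1,7,0,4,4](6) P2=[4,3,0,0,5,0](2)
Move 5: P1 pit2 -> P1=[7,1,0,1,5,5](7) P2=[5,4,1,0,5,0](2)
Move 6: P2 pit1 -> P1=[0,1,0,1,5,5](7) P2=[5,0,2,1,6,0](10)
Move 7: P1 pit3 -> P1=[0,1,0,0,6,5](7) P2=[5,0,2,1,6,0](10)
Move 8: P1 pit4 -> P1=[0,1,0,0,0,6](8) P2=[6,1,3,2,6,0](10)

Answer: 0 1 0 0 0 6 8 6 1 3 2 6 0 10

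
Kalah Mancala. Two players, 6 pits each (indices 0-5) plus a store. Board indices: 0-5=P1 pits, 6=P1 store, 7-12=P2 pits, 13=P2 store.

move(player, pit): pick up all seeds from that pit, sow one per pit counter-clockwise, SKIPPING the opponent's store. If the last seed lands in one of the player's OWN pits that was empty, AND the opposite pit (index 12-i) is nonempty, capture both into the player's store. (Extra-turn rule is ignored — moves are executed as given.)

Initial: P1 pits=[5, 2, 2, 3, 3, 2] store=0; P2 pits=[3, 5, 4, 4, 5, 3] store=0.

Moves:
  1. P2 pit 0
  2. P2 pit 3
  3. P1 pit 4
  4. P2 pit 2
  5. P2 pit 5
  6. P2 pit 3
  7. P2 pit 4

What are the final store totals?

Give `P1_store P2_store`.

Answer: 1 4

Derivation:
Move 1: P2 pit0 -> P1=[5,2,2,3,3,2](0) P2=[0,6,5,5,5,3](0)
Move 2: P2 pit3 -> P1=[6,3,2,3,3,2](0) P2=[0,6,5,0,6,4](1)
Move 3: P1 pit4 -> P1=[6,3,2,3,0,3](1) P2=[1,6,5,0,6,4](1)
Move 4: P2 pit2 -> P1=[7,3,2,3,0,3](1) P2=[1,6,0,1,7,5](2)
Move 5: P2 pit5 -> P1=[8,4,3,4,0,3](1) P2=[1,6,0,1,7,0](3)
Move 6: P2 pit3 -> P1=[8,4,3,4,0,3](1) P2=[1,6,0,0,8,0](3)
Move 7: P2 pit4 -> P1=[9,5,4,5,1,4](1) P2=[1,6,0,0,0,1](4)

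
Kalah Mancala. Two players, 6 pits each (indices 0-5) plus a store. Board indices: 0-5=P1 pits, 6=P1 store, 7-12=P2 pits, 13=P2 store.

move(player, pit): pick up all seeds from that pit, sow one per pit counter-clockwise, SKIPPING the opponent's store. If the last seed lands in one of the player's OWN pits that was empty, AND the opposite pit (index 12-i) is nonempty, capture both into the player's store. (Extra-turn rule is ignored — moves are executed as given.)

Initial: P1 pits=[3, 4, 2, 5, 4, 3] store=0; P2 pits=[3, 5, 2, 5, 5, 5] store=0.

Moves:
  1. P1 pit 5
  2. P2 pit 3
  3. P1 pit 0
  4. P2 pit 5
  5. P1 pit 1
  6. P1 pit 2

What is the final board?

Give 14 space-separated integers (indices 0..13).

Move 1: P1 pit5 -> P1=[3,4,2,5,4,0](1) P2=[4,6,2,5,5,5](0)
Move 2: P2 pit3 -> P1=[4,5,2,5,4,0](1) P2=[4,6,2,0,6,6](1)
Move 3: P1 pit0 -> P1=[0,6,3,6,5,0](1) P2=[4,6,2,0,6,6](1)
Move 4: P2 pit5 -> P1=[1,7,4,7,6,0](1) P2=[4,6,2,0,6,0](2)
Move 5: P1 pit1 -> P1=[1,0,5,8,7,1](2) P2=[5,7,2,0,6,0](2)
Move 6: P1 pit2 -> P1=[1,0,0,9,8,2](3) P2=[6,7,2,0,6,0](2)

Answer: 1 0 0 9 8 2 3 6 7 2 0 6 0 2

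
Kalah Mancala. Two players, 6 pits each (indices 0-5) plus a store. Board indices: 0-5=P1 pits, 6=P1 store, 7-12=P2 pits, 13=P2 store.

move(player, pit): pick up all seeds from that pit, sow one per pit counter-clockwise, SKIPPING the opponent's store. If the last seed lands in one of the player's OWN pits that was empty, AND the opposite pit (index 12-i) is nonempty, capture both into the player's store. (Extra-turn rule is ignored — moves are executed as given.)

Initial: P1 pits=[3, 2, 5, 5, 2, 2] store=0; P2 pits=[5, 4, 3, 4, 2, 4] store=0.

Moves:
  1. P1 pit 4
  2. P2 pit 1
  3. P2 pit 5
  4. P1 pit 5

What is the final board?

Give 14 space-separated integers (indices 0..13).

Move 1: P1 pit4 -> P1=[3,2,5,5,0,3](1) P2=[5,4,3,4,2,4](0)
Move 2: P2 pit1 -> P1=[3,2,5,5,0,3](1) P2=[5,0,4,5,3,5](0)
Move 3: P2 pit5 -> P1=[4,3,6,6,0,3](1) P2=[5,0,4,5,3,0](1)
Move 4: P1 pit5 -> P1=[4,3,6,6,0,0](2) P2=[6,1,4,5,3,0](1)

Answer: 4 3 6 6 0 0 2 6 1 4 5 3 0 1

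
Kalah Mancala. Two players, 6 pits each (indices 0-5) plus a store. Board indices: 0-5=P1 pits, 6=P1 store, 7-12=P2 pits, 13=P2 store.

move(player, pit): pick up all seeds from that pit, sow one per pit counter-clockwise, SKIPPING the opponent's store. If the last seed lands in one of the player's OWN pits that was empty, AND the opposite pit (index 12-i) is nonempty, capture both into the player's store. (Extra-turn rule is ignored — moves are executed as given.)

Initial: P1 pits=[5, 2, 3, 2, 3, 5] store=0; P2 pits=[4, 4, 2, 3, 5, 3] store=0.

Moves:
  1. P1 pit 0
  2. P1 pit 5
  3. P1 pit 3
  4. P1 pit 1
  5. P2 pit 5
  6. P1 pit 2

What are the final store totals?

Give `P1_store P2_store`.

Answer: 3 1

Derivation:
Move 1: P1 pit0 -> P1=[0,3,4,3,4,6](0) P2=[4,4,2,3,5,3](0)
Move 2: P1 pit5 -> P1=[0,3,4,3,4,0](1) P2=[5,5,3,4,6,3](0)
Move 3: P1 pit3 -> P1=[0,3,4,0,5,1](2) P2=[5,5,3,4,6,3](0)
Move 4: P1 pit1 -> P1=[0,0,5,1,6,1](2) P2=[5,5,3,4,6,3](0)
Move 5: P2 pit5 -> P1=[1,1,5,1,6,1](2) P2=[5,5,3,4,6,0](1)
Move 6: P1 pit2 -> P1=[1,1,0,2,7,2](3) P2=[6,5,3,4,6,0](1)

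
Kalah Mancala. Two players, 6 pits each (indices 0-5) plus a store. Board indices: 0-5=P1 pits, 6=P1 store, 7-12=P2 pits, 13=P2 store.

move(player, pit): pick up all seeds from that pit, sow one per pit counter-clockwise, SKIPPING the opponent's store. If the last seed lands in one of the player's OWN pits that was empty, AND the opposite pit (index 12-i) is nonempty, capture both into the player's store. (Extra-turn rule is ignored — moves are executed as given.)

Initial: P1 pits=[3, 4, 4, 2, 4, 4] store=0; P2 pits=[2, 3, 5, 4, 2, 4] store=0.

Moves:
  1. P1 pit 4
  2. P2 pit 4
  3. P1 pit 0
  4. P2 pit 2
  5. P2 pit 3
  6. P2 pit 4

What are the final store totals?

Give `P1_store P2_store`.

Answer: 1 4

Derivation:
Move 1: P1 pit4 -> P1=[3,4,4,2,0,5](1) P2=[3,4,5,4,2,4](0)
Move 2: P2 pit4 -> P1=[3,4,4,2,0,5](1) P2=[3,4,5,4,0,5](1)
Move 3: P1 pit0 -> P1=[0,5,5,3,0,5](1) P2=[3,4,5,4,0,5](1)
Move 4: P2 pit2 -> P1=[1,5,5,3,0,5](1) P2=[3,4,0,5,1,6](2)
Move 5: P2 pit3 -> P1=[2,6,5,3,0,5](1) P2=[3,4,0,0,2,7](3)
Move 6: P2 pit4 -> P1=[2,6,5,3,0,5](1) P2=[3,4,0,0,0,8](4)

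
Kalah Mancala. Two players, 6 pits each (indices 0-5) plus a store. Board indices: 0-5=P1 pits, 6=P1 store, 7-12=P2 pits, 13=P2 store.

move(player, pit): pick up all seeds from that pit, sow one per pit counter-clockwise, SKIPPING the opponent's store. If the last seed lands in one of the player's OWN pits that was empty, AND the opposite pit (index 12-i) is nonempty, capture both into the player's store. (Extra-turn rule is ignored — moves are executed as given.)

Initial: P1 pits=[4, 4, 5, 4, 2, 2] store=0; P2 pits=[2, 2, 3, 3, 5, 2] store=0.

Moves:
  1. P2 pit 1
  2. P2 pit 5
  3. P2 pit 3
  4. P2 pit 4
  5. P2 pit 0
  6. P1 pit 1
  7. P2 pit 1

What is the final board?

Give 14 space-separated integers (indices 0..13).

Answer: 7 0 7 6 3 3 1 0 0 6 0 0 2 3

Derivation:
Move 1: P2 pit1 -> P1=[4,4,5,4,2,2](0) P2=[2,0,4,4,5,2](0)
Move 2: P2 pit5 -> P1=[5,4,5,4,2,2](0) P2=[2,0,4,4,5,0](1)
Move 3: P2 pit3 -> P1=[6,4,5,4,2,2](0) P2=[2,0,4,0,6,1](2)
Move 4: P2 pit4 -> P1=[7,5,6,5,2,2](0) P2=[2,0,4,0,0,2](3)
Move 5: P2 pit0 -> P1=[7,5,6,5,2,2](0) P2=[0,1,5,0,0,2](3)
Move 6: P1 pit1 -> P1=[7,0,7,6,3,3](1) P2=[0,1,5,0,0,2](3)
Move 7: P2 pit1 -> P1=[7,0,7,6,3,3](1) P2=[0,0,6,0,0,2](3)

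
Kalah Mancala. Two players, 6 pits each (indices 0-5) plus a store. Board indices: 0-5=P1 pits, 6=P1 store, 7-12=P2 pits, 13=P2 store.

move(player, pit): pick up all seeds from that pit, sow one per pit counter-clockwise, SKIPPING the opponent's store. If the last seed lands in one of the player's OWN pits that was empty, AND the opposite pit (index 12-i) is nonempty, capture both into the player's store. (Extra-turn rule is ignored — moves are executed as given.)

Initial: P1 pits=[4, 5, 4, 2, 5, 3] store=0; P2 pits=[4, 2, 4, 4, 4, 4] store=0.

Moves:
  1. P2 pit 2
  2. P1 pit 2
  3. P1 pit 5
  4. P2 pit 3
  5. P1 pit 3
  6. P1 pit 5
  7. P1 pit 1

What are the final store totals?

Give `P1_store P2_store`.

Answer: 5 2

Derivation:
Move 1: P2 pit2 -> P1=[4,5,4,2,5,3](0) P2=[4,2,0,5,5,5](1)
Move 2: P1 pit2 -> P1=[4,5,0,3,6,4](1) P2=[4,2,0,5,5,5](1)
Move 3: P1 pit5 -> P1=[4,5,0,3,6,0](2) P2=[5,3,1,5,5,5](1)
Move 4: P2 pit3 -> P1=[5,6,0,3,6,0](2) P2=[5,3,1,0,6,6](2)
Move 5: P1 pit3 -> P1=[5,6,0,0,7,1](3) P2=[5,3,1,0,6,6](2)
Move 6: P1 pit5 -> P1=[5,6,0,0,7,0](4) P2=[5,3,1,0,6,6](2)
Move 7: P1 pit1 -> P1=[5,0,1,1,8,1](5) P2=[6,3,1,0,6,6](2)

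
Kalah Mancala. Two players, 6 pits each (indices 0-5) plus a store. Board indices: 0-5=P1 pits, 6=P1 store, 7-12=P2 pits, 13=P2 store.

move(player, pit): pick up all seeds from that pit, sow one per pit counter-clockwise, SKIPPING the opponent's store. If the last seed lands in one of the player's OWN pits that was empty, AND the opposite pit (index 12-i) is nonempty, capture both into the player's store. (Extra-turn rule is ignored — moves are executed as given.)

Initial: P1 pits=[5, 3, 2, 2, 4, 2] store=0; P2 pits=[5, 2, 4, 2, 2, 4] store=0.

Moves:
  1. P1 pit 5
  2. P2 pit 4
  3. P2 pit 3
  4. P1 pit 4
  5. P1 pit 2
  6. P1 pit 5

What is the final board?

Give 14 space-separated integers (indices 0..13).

Answer: 5 3 0 3 0 0 7 7 0 4 0 1 6 1

Derivation:
Move 1: P1 pit5 -> P1=[5,3,2,2,4,0](1) P2=[6,2,4,2,2,4](0)
Move 2: P2 pit4 -> P1=[5,3,2,2,4,0](1) P2=[6,2,4,2,0,5](1)
Move 3: P2 pit3 -> P1=[5,3,2,2,4,0](1) P2=[6,2,4,0,1,6](1)
Move 4: P1 pit4 -> P1=[5,3,2,2,0,1](2) P2=[7,3,4,0,1,6](1)
Move 5: P1 pit2 -> P1=[5,3,0,3,0,1](6) P2=[7,0,4,0,1,6](1)
Move 6: P1 pit5 -> P1=[5,3,0,3,0,0](7) P2=[7,0,4,0,1,6](1)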